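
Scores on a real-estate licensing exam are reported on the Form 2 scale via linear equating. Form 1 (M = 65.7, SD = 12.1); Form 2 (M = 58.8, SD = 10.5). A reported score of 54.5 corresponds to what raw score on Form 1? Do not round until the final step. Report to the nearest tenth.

60.7

Invert y = (SD_Y/SD_X)(x − M_X) + M_Y:
x = (SD_X/SD_Y)(y − M_Y) + M_X = (12.1/10.5)(54.5 − 58.8) + 65.7
x = 1.152381 × -4.300 + 65.7 = 60.7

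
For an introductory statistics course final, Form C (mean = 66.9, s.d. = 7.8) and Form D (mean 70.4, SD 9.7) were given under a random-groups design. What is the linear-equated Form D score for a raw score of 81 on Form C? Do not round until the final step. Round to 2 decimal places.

Linear equating: y = (SD_Y/SD_X)(x − M_X) + M_Y
y = (9.7/7.8)(81 − 66.9) + 70.4
y = 1.243590 × 14.1 + 70.4 = 17.5346 + 70.4 = 87.93

87.93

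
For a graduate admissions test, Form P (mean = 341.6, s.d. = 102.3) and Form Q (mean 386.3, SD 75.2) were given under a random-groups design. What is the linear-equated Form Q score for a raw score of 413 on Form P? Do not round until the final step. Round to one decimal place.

438.8

Linear equating: y = (SD_Y/SD_X)(x − M_X) + M_Y
y = (75.2/102.3)(413 − 341.6) + 386.3
y = 0.735093 × 71.4 + 386.3 = 52.4856 + 386.3 = 438.8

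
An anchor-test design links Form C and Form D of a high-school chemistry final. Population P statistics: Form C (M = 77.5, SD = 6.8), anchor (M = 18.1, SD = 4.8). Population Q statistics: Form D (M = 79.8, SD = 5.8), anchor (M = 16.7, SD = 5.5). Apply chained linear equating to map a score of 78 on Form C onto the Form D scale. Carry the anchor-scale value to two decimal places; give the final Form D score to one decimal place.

81.6

Form C → anchor (Population P): v = (4.8/6.8)(78 − 77.5) + 18.1 = 18.45
anchor → Form D (Population Q): y = (5.8/5.5)(18.45 − 16.7) + 79.8 = 81.6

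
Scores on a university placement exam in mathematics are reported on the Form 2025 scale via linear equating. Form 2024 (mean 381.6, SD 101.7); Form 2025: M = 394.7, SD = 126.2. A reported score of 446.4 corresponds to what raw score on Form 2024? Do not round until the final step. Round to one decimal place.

Invert y = (SD_Y/SD_X)(x − M_X) + M_Y:
x = (SD_X/SD_Y)(y − M_Y) + M_X = (101.7/126.2)(446.4 − 394.7) + 381.6
x = 0.805864 × 51.700 + 381.6 = 423.3

423.3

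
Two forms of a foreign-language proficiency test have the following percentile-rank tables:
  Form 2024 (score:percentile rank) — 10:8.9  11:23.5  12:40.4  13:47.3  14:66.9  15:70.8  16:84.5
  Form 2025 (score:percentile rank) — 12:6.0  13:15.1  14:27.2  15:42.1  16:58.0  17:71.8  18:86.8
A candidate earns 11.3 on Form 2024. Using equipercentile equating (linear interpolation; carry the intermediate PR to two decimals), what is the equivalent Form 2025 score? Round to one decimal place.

PR of 11.3 on Form 2024: 23.5 + (11.3 − 11)/(12 − 11) × (40.4 − 23.5) = 28.57
On Form 2025, PR 28.57 falls between score 14 (PR 27.2) and 15 (PR 42.1).
Interpolate: 14 + (28.57 − 27.2)/(42.1 − 27.2) × (15 − 14) = 14.1

14.1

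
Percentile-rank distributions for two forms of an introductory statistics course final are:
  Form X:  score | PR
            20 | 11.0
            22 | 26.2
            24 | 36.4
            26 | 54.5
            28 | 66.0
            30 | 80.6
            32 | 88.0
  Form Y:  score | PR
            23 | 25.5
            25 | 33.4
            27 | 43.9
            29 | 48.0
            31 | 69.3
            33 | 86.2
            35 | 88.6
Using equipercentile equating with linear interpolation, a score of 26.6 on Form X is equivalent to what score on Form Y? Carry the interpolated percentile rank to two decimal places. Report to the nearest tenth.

PR of 26.6 on Form X: 54.5 + (26.6 − 26)/(28 − 26) × (66.0 − 54.5) = 57.95
On Form Y, PR 57.95 falls between score 29 (PR 48.0) and 31 (PR 69.3).
Interpolate: 29 + (57.95 − 48.0)/(69.3 − 48.0) × (31 − 29) = 29.9

29.9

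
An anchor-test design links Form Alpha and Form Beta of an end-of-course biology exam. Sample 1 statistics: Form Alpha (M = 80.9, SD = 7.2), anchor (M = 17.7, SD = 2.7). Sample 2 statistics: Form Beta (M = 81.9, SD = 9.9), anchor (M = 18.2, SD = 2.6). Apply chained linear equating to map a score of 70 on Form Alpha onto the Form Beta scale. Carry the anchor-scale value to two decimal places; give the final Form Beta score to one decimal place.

64.4

Form Alpha → anchor (Sample 1): v = (2.7/7.2)(70 − 80.9) + 17.7 = 13.61
anchor → Form Beta (Sample 2): y = (9.9/2.6)(13.61 − 18.2) + 81.9 = 64.4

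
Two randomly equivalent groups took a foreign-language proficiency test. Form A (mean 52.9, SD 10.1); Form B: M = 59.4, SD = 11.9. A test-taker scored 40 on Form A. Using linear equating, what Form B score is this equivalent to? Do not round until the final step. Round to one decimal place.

Linear equating: y = (SD_Y/SD_X)(x − M_X) + M_Y
y = (11.9/10.1)(40 − 52.9) + 59.4
y = 1.178218 × -12.9 + 59.4 = -15.1990 + 59.4 = 44.2

44.2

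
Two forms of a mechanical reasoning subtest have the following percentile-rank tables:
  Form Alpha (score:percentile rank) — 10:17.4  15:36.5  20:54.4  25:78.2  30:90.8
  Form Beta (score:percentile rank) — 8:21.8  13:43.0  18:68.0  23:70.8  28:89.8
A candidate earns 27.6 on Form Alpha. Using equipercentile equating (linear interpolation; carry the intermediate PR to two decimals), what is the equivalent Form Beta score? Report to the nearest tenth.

PR of 27.6 on Form Alpha: 78.2 + (27.6 − 25)/(30 − 25) × (90.8 − 78.2) = 84.75
On Form Beta, PR 84.75 falls between score 23 (PR 70.8) and 28 (PR 89.8).
Interpolate: 23 + (84.75 − 70.8)/(89.8 − 70.8) × (28 − 23) = 26.7

26.7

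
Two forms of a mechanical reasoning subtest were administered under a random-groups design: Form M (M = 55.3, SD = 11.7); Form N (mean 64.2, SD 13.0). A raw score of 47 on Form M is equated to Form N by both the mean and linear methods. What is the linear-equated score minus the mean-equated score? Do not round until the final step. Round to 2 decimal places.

Mean-equated: 47 + (64.2 − 55.3) = 55.90
Linear-equated: (13.0/11.7)(47 − 55.3) + 64.2 = 54.978
Difference = 54.978 − 55.90 = -0.92

-0.92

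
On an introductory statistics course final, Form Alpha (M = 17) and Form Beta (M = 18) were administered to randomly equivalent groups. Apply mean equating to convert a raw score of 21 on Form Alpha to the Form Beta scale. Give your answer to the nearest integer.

Mean equating: y = x + (M_Y − M_X) = 21 + (18 − 17) = 22

22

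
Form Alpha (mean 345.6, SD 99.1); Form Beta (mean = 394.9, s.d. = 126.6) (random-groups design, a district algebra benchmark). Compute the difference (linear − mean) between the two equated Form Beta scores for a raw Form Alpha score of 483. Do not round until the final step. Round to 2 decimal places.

Mean-equated: 483 + (394.9 − 345.6) = 532.30
Linear-equated: (126.6/99.1)(483 − 345.6) + 394.9 = 570.428
Difference = 570.428 − 532.30 = 38.13

38.13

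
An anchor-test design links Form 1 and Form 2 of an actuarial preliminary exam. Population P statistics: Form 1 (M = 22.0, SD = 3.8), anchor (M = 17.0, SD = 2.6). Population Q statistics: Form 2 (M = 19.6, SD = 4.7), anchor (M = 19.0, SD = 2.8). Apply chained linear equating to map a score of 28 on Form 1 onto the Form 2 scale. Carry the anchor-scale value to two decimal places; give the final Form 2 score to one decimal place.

23.1

Form 1 → anchor (Population P): v = (2.6/3.8)(28 − 22.0) + 17.0 = 21.11
anchor → Form 2 (Population Q): y = (4.7/2.8)(21.11 − 19.0) + 19.6 = 23.1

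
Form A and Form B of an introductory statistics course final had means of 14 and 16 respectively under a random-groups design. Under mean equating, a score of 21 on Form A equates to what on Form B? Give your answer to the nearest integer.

23

Mean equating: y = x + (M_Y − M_X) = 21 + (16 − 14) = 23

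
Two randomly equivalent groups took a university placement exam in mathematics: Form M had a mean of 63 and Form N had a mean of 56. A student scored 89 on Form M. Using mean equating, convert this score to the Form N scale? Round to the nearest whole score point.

Mean equating: y = x + (M_Y − M_X) = 89 + (56 − 63) = 82

82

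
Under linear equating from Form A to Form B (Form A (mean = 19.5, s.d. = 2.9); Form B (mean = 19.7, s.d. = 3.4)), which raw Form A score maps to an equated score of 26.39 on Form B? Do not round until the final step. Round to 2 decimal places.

25.21

Invert y = (SD_Y/SD_X)(x − M_X) + M_Y:
x = (SD_X/SD_Y)(y − M_Y) + M_X = (2.9/3.4)(26.39 − 19.7) + 19.5
x = 0.852941 × 6.690 + 19.5 = 25.21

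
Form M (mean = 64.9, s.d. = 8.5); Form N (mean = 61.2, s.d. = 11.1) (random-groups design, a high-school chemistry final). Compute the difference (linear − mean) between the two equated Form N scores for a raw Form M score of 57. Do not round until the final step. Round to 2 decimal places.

Mean-equated: 57 + (61.2 − 64.9) = 53.30
Linear-equated: (11.1/8.5)(57 − 64.9) + 61.2 = 50.884
Difference = 50.884 − 53.30 = -2.42

-2.42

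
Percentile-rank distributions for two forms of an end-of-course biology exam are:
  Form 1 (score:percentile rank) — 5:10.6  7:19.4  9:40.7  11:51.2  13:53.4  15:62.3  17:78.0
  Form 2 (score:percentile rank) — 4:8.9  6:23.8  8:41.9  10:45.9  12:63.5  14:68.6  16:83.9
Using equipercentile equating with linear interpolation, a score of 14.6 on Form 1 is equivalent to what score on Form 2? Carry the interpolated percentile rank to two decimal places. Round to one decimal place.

11.7

PR of 14.6 on Form 1: 53.4 + (14.6 − 13)/(15 − 13) × (62.3 − 53.4) = 60.52
On Form 2, PR 60.52 falls between score 10 (PR 45.9) and 12 (PR 63.5).
Interpolate: 10 + (60.52 − 45.9)/(63.5 − 45.9) × (12 − 10) = 11.7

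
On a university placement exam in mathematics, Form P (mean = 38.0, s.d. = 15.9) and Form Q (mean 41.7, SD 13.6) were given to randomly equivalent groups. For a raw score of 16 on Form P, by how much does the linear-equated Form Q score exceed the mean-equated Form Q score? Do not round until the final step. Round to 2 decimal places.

3.18

Mean-equated: 16 + (41.7 − 38.0) = 19.70
Linear-equated: (13.6/15.9)(16 − 38.0) + 41.7 = 22.882
Difference = 22.882 − 19.70 = 3.18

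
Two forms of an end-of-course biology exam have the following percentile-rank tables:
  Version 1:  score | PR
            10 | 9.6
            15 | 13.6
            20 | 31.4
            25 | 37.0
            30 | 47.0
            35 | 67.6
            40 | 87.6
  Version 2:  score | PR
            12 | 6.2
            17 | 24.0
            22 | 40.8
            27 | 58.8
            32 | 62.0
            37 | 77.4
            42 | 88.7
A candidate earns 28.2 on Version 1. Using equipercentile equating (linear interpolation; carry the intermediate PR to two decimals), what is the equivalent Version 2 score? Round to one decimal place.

PR of 28.2 on Version 1: 37.0 + (28.2 − 25)/(30 − 25) × (47.0 − 37.0) = 43.40
On Version 2, PR 43.40 falls between score 22 (PR 40.8) and 27 (PR 58.8).
Interpolate: 22 + (43.40 − 40.8)/(58.8 − 40.8) × (27 − 22) = 22.7

22.7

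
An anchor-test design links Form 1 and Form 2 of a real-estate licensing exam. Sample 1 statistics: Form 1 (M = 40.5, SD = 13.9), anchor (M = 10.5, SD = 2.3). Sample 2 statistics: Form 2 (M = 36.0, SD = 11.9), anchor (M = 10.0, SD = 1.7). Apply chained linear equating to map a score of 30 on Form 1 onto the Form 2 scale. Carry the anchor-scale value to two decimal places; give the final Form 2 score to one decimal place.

27.3

Form 1 → anchor (Sample 1): v = (2.3/13.9)(30 − 40.5) + 10.5 = 8.76
anchor → Form 2 (Sample 2): y = (11.9/1.7)(8.76 − 10.0) + 36.0 = 27.3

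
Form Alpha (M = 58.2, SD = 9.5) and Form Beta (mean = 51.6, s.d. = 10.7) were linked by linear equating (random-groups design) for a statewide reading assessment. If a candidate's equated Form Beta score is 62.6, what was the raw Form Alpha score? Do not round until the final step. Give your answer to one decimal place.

68.0

Invert y = (SD_Y/SD_X)(x − M_X) + M_Y:
x = (SD_X/SD_Y)(y − M_Y) + M_X = (9.5/10.7)(62.6 − 51.6) + 58.2
x = 0.887850 × 11.000 + 58.2 = 68.0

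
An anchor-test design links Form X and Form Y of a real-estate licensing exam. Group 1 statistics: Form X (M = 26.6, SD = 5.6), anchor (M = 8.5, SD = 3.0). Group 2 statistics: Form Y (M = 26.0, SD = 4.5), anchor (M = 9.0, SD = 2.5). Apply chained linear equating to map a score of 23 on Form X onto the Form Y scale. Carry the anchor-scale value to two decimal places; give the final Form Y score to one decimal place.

Form X → anchor (Group 1): v = (3.0/5.6)(23 − 26.6) + 8.5 = 6.57
anchor → Form Y (Group 2): y = (4.5/2.5)(6.57 − 9.0) + 26.0 = 21.6

21.6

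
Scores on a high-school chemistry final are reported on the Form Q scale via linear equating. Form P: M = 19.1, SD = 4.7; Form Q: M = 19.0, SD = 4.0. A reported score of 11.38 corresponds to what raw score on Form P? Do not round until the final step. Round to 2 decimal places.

Invert y = (SD_Y/SD_X)(x − M_X) + M_Y:
x = (SD_X/SD_Y)(y − M_Y) + M_X = (4.7/4.0)(11.38 − 19.0) + 19.1
x = 1.175000 × -7.620 + 19.1 = 10.15

10.15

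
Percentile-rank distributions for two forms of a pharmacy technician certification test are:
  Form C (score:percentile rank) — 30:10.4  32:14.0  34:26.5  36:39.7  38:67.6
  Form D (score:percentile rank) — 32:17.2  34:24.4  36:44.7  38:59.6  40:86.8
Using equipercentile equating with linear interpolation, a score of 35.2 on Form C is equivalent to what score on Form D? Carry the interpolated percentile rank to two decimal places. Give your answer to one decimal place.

PR of 35.2 on Form C: 26.5 + (35.2 − 34)/(36 − 34) × (39.7 − 26.5) = 34.42
On Form D, PR 34.42 falls between score 34 (PR 24.4) and 36 (PR 44.7).
Interpolate: 34 + (34.42 − 24.4)/(44.7 − 24.4) × (36 − 34) = 35.0

35.0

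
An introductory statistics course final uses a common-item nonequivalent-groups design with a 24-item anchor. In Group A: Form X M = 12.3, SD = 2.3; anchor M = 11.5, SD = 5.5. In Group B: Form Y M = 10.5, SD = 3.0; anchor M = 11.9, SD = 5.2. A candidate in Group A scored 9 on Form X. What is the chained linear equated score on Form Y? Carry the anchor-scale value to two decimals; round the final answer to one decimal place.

Form X → anchor (Group A): v = (5.5/2.3)(9 − 12.3) + 11.5 = 3.61
anchor → Form Y (Group B): y = (3.0/5.2)(3.61 − 11.9) + 10.5 = 5.7

5.7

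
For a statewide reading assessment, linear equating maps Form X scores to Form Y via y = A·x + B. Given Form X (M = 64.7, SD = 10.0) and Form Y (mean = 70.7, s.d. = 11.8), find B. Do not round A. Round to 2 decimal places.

-5.65

A = SD_Y / SD_X = 11.8 / 10.0 = 1.180000
B = M_Y − A·M_X = 70.7 − 1.180000 × 64.7 = -5.65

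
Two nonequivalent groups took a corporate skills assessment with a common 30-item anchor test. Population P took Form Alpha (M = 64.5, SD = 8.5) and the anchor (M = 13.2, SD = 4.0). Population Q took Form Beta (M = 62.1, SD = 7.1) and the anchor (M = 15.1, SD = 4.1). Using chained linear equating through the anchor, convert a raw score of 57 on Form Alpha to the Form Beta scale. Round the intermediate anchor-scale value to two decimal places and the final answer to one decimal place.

Form Alpha → anchor (Population P): v = (4.0/8.5)(57 − 64.5) + 13.2 = 9.67
anchor → Form Beta (Population Q): y = (7.1/4.1)(9.67 − 15.1) + 62.1 = 52.7

52.7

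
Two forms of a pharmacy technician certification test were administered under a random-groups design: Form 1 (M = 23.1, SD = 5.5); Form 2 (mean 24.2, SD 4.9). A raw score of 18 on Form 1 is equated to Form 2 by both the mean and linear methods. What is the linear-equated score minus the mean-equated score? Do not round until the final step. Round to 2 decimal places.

Mean-equated: 18 + (24.2 − 23.1) = 19.10
Linear-equated: (4.9/5.5)(18 − 23.1) + 24.2 = 19.656
Difference = 19.656 − 19.10 = 0.56

0.56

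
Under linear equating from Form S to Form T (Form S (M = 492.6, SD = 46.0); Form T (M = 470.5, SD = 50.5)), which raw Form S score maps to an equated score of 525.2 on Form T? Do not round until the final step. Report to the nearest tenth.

Invert y = (SD_Y/SD_X)(x − M_X) + M_Y:
x = (SD_X/SD_Y)(y − M_Y) + M_X = (46.0/50.5)(525.2 − 470.5) + 492.6
x = 0.910891 × 54.700 + 492.6 = 542.4

542.4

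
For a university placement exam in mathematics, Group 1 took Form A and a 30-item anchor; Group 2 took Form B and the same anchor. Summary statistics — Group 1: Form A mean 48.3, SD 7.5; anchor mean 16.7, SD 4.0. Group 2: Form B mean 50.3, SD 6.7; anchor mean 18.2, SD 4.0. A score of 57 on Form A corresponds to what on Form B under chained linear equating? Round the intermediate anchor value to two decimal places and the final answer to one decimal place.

55.6

Form A → anchor (Group 1): v = (4.0/7.5)(57 − 48.3) + 16.7 = 21.34
anchor → Form B (Group 2): y = (6.7/4.0)(21.34 − 18.2) + 50.3 = 55.6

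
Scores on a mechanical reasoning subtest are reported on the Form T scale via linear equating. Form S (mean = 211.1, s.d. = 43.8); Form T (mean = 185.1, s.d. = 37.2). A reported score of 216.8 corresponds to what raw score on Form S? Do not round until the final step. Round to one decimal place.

Invert y = (SD_Y/SD_X)(x − M_X) + M_Y:
x = (SD_X/SD_Y)(y − M_Y) + M_X = (43.8/37.2)(216.8 − 185.1) + 211.1
x = 1.177419 × 31.700 + 211.1 = 248.4

248.4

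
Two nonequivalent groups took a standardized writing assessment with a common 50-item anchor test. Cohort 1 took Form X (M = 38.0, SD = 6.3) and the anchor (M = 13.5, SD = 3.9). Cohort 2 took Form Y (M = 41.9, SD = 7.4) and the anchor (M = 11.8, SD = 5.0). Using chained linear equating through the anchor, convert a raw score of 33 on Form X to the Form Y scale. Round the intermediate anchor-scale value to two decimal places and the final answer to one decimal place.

Form X → anchor (Cohort 1): v = (3.9/6.3)(33 − 38.0) + 13.5 = 10.40
anchor → Form Y (Cohort 2): y = (7.4/5.0)(10.40 − 11.8) + 41.9 = 39.8

39.8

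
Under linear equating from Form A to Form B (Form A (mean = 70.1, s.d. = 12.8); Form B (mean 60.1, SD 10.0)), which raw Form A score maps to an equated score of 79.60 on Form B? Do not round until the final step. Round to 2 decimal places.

95.06

Invert y = (SD_Y/SD_X)(x − M_X) + M_Y:
x = (SD_X/SD_Y)(y − M_Y) + M_X = (12.8/10.0)(79.60 − 60.1) + 70.1
x = 1.280000 × 19.500 + 70.1 = 95.06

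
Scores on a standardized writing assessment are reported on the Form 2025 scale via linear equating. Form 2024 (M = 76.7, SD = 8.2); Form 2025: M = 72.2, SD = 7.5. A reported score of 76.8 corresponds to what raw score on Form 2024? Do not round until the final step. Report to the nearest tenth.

Invert y = (SD_Y/SD_X)(x − M_X) + M_Y:
x = (SD_X/SD_Y)(y − M_Y) + M_X = (8.2/7.5)(76.8 − 72.2) + 76.7
x = 1.093333 × 4.600 + 76.7 = 81.7

81.7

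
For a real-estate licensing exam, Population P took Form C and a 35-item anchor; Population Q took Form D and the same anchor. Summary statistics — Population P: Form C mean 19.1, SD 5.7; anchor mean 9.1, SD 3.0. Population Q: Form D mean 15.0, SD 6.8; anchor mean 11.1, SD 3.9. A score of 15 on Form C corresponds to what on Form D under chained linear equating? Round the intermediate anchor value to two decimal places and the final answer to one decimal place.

7.7

Form C → anchor (Population P): v = (3.0/5.7)(15 − 19.1) + 9.1 = 6.94
anchor → Form D (Population Q): y = (6.8/3.9)(6.94 − 11.1) + 15.0 = 7.7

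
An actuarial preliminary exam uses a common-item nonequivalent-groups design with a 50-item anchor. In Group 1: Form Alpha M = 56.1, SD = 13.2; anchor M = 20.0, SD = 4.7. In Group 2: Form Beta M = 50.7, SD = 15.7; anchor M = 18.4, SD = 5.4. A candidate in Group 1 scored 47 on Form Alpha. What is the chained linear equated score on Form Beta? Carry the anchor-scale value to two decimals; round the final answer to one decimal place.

45.9

Form Alpha → anchor (Group 1): v = (4.7/13.2)(47 − 56.1) + 20.0 = 16.76
anchor → Form Beta (Group 2): y = (15.7/5.4)(16.76 − 18.4) + 50.7 = 45.9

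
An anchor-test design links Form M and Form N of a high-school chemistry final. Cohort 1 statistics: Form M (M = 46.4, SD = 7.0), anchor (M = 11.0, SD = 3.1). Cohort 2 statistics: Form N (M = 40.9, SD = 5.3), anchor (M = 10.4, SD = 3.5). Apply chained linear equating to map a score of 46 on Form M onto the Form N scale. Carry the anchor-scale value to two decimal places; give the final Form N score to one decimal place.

41.5

Form M → anchor (Cohort 1): v = (3.1/7.0)(46 − 46.4) + 11.0 = 10.82
anchor → Form N (Cohort 2): y = (5.3/3.5)(10.82 − 10.4) + 40.9 = 41.5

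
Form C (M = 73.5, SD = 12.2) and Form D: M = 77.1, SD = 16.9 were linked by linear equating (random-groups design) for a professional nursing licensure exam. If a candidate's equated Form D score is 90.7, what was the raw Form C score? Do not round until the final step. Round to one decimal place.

83.3

Invert y = (SD_Y/SD_X)(x − M_X) + M_Y:
x = (SD_X/SD_Y)(y − M_Y) + M_X = (12.2/16.9)(90.7 − 77.1) + 73.5
x = 0.721893 × 13.600 + 73.5 = 83.3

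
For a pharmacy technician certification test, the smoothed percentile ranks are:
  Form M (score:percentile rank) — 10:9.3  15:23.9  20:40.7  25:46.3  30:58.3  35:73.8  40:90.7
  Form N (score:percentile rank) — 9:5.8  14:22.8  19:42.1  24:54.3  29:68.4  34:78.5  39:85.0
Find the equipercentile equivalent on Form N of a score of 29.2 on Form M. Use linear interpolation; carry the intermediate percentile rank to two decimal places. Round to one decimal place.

PR of 29.2 on Form M: 46.3 + (29.2 − 25)/(30 − 25) × (58.3 − 46.3) = 56.38
On Form N, PR 56.38 falls between score 24 (PR 54.3) and 29 (PR 68.4).
Interpolate: 24 + (56.38 − 54.3)/(68.4 − 54.3) × (29 − 24) = 24.7

24.7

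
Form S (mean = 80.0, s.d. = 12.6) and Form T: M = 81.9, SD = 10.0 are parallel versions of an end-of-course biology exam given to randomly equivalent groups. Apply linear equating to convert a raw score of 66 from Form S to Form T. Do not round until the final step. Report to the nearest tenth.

Linear equating: y = (SD_Y/SD_X)(x − M_X) + M_Y
y = (10.0/12.6)(66 − 80.0) + 81.9
y = 0.793651 × -14.0 + 81.9 = -11.1111 + 81.9 = 70.8

70.8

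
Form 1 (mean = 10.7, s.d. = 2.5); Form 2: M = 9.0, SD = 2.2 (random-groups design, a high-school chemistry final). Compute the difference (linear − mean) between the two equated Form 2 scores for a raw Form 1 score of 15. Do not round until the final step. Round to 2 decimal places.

-0.52

Mean-equated: 15 + (9.0 − 10.7) = 13.30
Linear-equated: (2.2/2.5)(15 − 10.7) + 9.0 = 12.784
Difference = 12.784 − 13.30 = -0.52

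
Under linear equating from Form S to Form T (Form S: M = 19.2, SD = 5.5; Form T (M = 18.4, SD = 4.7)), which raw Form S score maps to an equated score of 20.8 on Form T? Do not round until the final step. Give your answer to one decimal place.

22.0

Invert y = (SD_Y/SD_X)(x − M_X) + M_Y:
x = (SD_X/SD_Y)(y − M_Y) + M_X = (5.5/4.7)(20.8 − 18.4) + 19.2
x = 1.170213 × 2.400 + 19.2 = 22.0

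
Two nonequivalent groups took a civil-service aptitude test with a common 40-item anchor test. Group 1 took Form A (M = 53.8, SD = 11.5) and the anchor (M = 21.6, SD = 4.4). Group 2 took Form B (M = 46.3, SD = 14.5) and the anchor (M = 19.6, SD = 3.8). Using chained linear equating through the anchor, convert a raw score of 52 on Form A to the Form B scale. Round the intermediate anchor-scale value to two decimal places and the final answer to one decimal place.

Form A → anchor (Group 1): v = (4.4/11.5)(52 − 53.8) + 21.6 = 20.91
anchor → Form B (Group 2): y = (14.5/3.8)(20.91 − 19.6) + 46.3 = 51.3

51.3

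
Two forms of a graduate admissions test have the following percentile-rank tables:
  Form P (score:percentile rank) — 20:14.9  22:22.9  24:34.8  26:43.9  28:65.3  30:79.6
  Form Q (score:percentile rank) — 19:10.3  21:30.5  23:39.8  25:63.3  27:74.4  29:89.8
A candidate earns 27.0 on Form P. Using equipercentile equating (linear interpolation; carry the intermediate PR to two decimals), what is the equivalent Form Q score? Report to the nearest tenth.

24.3

PR of 27.0 on Form P: 43.9 + (27.0 − 26)/(28 − 26) × (65.3 − 43.9) = 54.60
On Form Q, PR 54.60 falls between score 23 (PR 39.8) and 25 (PR 63.3).
Interpolate: 23 + (54.60 − 39.8)/(63.3 − 39.8) × (25 − 23) = 24.3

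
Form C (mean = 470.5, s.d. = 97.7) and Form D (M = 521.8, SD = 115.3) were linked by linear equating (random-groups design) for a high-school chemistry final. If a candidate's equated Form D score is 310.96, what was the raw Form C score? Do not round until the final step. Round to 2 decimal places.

291.84

Invert y = (SD_Y/SD_X)(x − M_X) + M_Y:
x = (SD_X/SD_Y)(y − M_Y) + M_X = (97.7/115.3)(310.96 − 521.8) + 470.5
x = 0.847355 × -210.840 + 470.5 = 291.84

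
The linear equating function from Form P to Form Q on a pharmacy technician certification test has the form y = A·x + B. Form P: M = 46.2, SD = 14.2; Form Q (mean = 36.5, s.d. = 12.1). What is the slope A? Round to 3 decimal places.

A = SD_Y / SD_X = 12.1 / 14.2 = 0.852

0.852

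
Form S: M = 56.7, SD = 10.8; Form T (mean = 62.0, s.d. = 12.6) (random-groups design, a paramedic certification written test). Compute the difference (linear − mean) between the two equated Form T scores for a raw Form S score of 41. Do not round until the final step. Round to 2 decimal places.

-2.62

Mean-equated: 41 + (62.0 − 56.7) = 46.30
Linear-equated: (12.6/10.8)(41 − 56.7) + 62.0 = 43.683
Difference = 43.683 − 46.30 = -2.62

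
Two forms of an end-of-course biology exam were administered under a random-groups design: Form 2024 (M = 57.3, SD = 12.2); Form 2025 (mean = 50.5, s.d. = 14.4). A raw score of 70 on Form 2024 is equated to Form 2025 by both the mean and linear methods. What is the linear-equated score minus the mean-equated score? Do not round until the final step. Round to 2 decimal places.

2.29

Mean-equated: 70 + (50.5 − 57.3) = 63.20
Linear-equated: (14.4/12.2)(70 − 57.3) + 50.5 = 65.490
Difference = 65.490 − 63.20 = 2.29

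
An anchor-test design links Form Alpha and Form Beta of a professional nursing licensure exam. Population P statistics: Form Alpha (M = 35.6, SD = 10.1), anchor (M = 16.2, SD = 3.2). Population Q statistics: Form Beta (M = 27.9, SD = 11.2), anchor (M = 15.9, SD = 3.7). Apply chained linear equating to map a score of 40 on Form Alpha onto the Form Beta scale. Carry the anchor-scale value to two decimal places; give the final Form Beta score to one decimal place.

Form Alpha → anchor (Population P): v = (3.2/10.1)(40 − 35.6) + 16.2 = 17.59
anchor → Form Beta (Population Q): y = (11.2/3.7)(17.59 − 15.9) + 27.9 = 33.0

33.0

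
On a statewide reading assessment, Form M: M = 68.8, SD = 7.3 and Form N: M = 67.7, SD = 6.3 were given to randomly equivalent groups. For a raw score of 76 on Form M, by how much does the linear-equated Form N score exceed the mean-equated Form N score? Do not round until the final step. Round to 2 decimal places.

-0.99

Mean-equated: 76 + (67.7 − 68.8) = 74.90
Linear-equated: (6.3/7.3)(76 − 68.8) + 67.7 = 73.914
Difference = 73.914 − 74.90 = -0.99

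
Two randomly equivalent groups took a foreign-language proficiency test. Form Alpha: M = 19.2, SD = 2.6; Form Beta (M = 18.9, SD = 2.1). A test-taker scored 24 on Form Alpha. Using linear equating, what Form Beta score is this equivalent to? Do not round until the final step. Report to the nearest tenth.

Linear equating: y = (SD_Y/SD_X)(x − M_X) + M_Y
y = (2.1/2.6)(24 − 19.2) + 18.9
y = 0.807692 × 4.8 + 18.9 = 3.8769 + 18.9 = 22.8

22.8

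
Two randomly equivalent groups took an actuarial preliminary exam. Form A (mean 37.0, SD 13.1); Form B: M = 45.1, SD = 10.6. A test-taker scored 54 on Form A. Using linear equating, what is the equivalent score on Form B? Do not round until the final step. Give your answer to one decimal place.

Linear equating: y = (SD_Y/SD_X)(x − M_X) + M_Y
y = (10.6/13.1)(54 − 37.0) + 45.1
y = 0.809160 × 17.0 + 45.1 = 13.7557 + 45.1 = 58.9

58.9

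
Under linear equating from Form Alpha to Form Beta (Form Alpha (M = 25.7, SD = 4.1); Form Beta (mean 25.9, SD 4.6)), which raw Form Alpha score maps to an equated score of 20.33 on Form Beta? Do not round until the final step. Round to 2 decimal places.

Invert y = (SD_Y/SD_X)(x − M_X) + M_Y:
x = (SD_X/SD_Y)(y − M_Y) + M_X = (4.1/4.6)(20.33 − 25.9) + 25.7
x = 0.891304 × -5.570 + 25.7 = 20.74

20.74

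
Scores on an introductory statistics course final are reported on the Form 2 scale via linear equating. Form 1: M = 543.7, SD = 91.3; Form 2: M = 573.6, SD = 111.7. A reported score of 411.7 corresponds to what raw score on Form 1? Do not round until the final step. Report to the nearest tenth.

411.4

Invert y = (SD_Y/SD_X)(x − M_X) + M_Y:
x = (SD_X/SD_Y)(y − M_Y) + M_X = (91.3/111.7)(411.7 − 573.6) + 543.7
x = 0.817368 × -161.900 + 543.7 = 411.4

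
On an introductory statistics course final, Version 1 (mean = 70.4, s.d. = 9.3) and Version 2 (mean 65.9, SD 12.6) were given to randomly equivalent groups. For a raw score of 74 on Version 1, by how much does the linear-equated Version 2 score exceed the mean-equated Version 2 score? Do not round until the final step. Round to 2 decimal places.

1.28

Mean-equated: 74 + (65.9 − 70.4) = 69.50
Linear-equated: (12.6/9.3)(74 − 70.4) + 65.9 = 70.777
Difference = 70.777 − 69.50 = 1.28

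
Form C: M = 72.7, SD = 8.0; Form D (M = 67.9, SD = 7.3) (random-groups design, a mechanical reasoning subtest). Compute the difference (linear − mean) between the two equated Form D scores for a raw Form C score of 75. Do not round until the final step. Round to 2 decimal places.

Mean-equated: 75 + (67.9 − 72.7) = 70.20
Linear-equated: (7.3/8.0)(75 − 72.7) + 67.9 = 69.999
Difference = 69.999 − 70.20 = -0.20

-0.20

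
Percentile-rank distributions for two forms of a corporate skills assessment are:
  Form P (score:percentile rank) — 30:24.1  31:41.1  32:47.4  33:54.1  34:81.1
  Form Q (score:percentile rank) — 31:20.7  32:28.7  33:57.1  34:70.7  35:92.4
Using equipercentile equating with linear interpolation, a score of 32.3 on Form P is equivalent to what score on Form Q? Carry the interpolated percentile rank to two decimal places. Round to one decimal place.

32.7

PR of 32.3 on Form P: 47.4 + (32.3 − 32)/(33 − 32) × (54.1 − 47.4) = 49.41
On Form Q, PR 49.41 falls between score 32 (PR 28.7) and 33 (PR 57.1).
Interpolate: 32 + (49.41 − 28.7)/(57.1 − 28.7) × (33 − 32) = 32.7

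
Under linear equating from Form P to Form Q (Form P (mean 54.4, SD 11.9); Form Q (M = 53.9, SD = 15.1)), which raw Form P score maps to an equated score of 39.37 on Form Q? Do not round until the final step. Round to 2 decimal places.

Invert y = (SD_Y/SD_X)(x − M_X) + M_Y:
x = (SD_X/SD_Y)(y − M_Y) + M_X = (11.9/15.1)(39.37 − 53.9) + 54.4
x = 0.788079 × -14.530 + 54.4 = 42.95

42.95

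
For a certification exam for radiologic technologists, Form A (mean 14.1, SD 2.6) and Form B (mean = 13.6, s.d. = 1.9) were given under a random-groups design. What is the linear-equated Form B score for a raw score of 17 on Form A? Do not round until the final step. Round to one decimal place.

Linear equating: y = (SD_Y/SD_X)(x − M_X) + M_Y
y = (1.9/2.6)(17 − 14.1) + 13.6
y = 0.730769 × 2.9 + 13.6 = 2.1192 + 13.6 = 15.7

15.7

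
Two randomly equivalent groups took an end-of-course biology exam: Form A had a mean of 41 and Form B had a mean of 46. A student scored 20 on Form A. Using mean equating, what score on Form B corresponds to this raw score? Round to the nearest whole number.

Mean equating: y = x + (M_Y − M_X) = 20 + (46 − 41) = 25

25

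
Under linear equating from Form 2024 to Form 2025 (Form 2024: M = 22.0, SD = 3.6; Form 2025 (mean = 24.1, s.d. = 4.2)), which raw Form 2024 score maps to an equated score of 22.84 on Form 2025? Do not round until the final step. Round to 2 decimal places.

Invert y = (SD_Y/SD_X)(x − M_X) + M_Y:
x = (SD_X/SD_Y)(y − M_Y) + M_X = (3.6/4.2)(22.84 − 24.1) + 22.0
x = 0.857143 × -1.260 + 22.0 = 20.92

20.92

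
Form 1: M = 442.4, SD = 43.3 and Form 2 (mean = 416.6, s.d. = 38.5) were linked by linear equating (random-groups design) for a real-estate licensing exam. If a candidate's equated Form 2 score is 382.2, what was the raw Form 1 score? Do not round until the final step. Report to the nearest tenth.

Invert y = (SD_Y/SD_X)(x − M_X) + M_Y:
x = (SD_X/SD_Y)(y − M_Y) + M_X = (43.3/38.5)(382.2 − 416.6) + 442.4
x = 1.124675 × -34.400 + 442.4 = 403.7

403.7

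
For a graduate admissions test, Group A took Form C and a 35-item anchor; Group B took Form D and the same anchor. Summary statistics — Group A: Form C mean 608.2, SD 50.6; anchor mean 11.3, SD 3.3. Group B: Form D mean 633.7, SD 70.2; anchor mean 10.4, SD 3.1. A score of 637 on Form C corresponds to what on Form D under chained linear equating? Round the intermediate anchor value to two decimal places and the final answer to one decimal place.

Form C → anchor (Group A): v = (3.3/50.6)(637 − 608.2) + 11.3 = 13.18
anchor → Form D (Group B): y = (70.2/3.1)(13.18 − 10.4) + 633.7 = 696.7

696.7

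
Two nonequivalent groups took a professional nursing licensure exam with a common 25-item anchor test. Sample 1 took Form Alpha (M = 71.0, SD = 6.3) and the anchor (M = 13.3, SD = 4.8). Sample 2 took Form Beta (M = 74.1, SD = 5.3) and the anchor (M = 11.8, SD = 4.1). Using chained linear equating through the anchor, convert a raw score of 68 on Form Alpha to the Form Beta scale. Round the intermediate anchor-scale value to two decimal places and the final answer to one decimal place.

73.1

Form Alpha → anchor (Sample 1): v = (4.8/6.3)(68 − 71.0) + 13.3 = 11.01
anchor → Form Beta (Sample 2): y = (5.3/4.1)(11.01 − 11.8) + 74.1 = 73.1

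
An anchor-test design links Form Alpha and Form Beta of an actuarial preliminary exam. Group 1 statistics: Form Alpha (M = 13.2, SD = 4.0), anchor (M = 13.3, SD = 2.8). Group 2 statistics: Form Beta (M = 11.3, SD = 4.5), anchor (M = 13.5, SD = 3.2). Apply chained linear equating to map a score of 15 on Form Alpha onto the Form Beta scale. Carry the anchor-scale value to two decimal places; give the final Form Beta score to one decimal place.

12.8

Form Alpha → anchor (Group 1): v = (2.8/4.0)(15 − 13.2) + 13.3 = 14.56
anchor → Form Beta (Group 2): y = (4.5/3.2)(14.56 − 13.5) + 11.3 = 12.8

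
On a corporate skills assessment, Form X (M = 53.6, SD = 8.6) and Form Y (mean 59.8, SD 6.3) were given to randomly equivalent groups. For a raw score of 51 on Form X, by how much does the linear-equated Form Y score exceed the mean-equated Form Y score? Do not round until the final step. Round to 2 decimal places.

Mean-equated: 51 + (59.8 − 53.6) = 57.20
Linear-equated: (6.3/8.6)(51 − 53.6) + 59.8 = 57.895
Difference = 57.895 − 57.20 = 0.70

0.70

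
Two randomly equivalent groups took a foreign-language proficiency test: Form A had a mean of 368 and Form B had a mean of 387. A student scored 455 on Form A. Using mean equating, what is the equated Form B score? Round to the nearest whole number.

Mean equating: y = x + (M_Y − M_X) = 455 + (387 − 368) = 474

474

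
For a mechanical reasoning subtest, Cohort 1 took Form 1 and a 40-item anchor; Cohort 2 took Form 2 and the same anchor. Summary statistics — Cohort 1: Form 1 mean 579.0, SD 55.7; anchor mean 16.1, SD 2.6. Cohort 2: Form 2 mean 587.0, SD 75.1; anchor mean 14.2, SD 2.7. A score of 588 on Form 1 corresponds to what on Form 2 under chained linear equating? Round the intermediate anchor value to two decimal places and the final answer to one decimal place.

Form 1 → anchor (Cohort 1): v = (2.6/55.7)(588 − 579.0) + 16.1 = 16.52
anchor → Form 2 (Cohort 2): y = (75.1/2.7)(16.52 − 14.2) + 587.0 = 651.5

651.5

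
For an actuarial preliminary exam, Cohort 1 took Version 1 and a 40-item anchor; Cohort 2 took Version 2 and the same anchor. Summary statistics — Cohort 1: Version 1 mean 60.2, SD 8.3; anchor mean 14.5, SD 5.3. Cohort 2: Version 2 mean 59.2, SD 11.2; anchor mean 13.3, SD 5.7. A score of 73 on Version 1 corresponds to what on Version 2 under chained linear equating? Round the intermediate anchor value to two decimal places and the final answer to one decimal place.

77.6

Version 1 → anchor (Cohort 1): v = (5.3/8.3)(73 − 60.2) + 14.5 = 22.67
anchor → Version 2 (Cohort 2): y = (11.2/5.7)(22.67 − 13.3) + 59.2 = 77.6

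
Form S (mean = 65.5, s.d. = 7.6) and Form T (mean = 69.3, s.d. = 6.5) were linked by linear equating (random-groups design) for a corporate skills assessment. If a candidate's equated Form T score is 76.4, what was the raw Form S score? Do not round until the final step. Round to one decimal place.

73.8

Invert y = (SD_Y/SD_X)(x − M_X) + M_Y:
x = (SD_X/SD_Y)(y − M_Y) + M_X = (7.6/6.5)(76.4 − 69.3) + 65.5
x = 1.169231 × 7.100 + 65.5 = 73.8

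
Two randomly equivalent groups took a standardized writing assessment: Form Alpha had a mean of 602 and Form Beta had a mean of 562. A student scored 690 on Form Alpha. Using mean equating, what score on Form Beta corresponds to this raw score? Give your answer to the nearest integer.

Mean equating: y = x + (M_Y − M_X) = 690 + (562 − 602) = 650

650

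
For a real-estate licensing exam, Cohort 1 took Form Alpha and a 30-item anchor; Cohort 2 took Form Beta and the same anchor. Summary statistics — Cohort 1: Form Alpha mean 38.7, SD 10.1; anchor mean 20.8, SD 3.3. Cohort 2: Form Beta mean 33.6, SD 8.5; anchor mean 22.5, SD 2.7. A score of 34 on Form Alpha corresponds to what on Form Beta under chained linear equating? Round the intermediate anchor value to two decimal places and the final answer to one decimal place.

23.4

Form Alpha → anchor (Cohort 1): v = (3.3/10.1)(34 − 38.7) + 20.8 = 19.26
anchor → Form Beta (Cohort 2): y = (8.5/2.7)(19.26 − 22.5) + 33.6 = 23.4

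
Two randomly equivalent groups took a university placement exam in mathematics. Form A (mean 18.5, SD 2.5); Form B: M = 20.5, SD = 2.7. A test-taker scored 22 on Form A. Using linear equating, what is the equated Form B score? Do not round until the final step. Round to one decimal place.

24.3

Linear equating: y = (SD_Y/SD_X)(x − M_X) + M_Y
y = (2.7/2.5)(22 − 18.5) + 20.5
y = 1.080000 × 3.5 + 20.5 = 3.7800 + 20.5 = 24.3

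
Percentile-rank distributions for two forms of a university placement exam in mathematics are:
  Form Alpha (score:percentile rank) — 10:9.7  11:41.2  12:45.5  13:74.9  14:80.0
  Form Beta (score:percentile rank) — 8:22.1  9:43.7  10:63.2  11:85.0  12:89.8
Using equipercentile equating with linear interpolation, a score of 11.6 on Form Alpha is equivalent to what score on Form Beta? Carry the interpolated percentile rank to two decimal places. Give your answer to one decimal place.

PR of 11.6 on Form Alpha: 41.2 + (11.6 − 11)/(12 − 11) × (45.5 − 41.2) = 43.78
On Form Beta, PR 43.78 falls between score 9 (PR 43.7) and 10 (PR 63.2).
Interpolate: 9 + (43.78 − 43.7)/(63.2 − 43.7) × (10 − 9) = 9.0

9.0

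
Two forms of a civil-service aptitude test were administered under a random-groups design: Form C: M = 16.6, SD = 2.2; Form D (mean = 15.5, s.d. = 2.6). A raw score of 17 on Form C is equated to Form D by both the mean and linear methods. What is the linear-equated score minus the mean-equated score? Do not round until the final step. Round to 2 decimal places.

Mean-equated: 17 + (15.5 − 16.6) = 15.90
Linear-equated: (2.6/2.2)(17 − 16.6) + 15.5 = 15.973
Difference = 15.973 − 15.90 = 0.07

0.07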